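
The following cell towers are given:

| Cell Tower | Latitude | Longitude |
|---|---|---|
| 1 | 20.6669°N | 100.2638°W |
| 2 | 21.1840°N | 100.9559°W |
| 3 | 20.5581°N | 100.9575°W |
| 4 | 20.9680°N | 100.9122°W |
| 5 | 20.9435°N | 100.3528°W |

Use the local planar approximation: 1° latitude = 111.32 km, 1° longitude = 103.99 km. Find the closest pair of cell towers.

2 and 4

Pairwise distances:
1–2: 92.1600 km
1–3: 73.1475 km
1–4: 75.2988 km
1–5: 32.1520 km
2–3: 69.6754 km
2–4: 24.4708 km
2–5: 68.1917 km
3–4: 45.8726 km
3–5: 76.1241 km
4–5: 58.2359 km
Closest pair: 2–4 at 24.4708 km.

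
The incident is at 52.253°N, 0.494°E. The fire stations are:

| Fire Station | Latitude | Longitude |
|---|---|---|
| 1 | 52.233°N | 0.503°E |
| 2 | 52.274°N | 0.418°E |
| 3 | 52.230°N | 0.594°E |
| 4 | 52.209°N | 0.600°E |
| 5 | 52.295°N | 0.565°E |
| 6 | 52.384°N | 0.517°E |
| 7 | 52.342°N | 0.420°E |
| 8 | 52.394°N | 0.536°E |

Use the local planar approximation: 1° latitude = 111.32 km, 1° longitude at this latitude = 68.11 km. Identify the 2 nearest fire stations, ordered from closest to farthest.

Distances from 52.253°N, 0.494°E:
1: 2.309 km
2: 5.680 km
3: 7.276 km
4: 8.724 km
5: 6.726 km
6: 14.667 km
7: 11.116 km
8: 15.955 km
Sorted: 1 (2.309 km) < 2 (5.680 km) < 5 (6.726 km) < 3 (7.276 km) < …

1, 2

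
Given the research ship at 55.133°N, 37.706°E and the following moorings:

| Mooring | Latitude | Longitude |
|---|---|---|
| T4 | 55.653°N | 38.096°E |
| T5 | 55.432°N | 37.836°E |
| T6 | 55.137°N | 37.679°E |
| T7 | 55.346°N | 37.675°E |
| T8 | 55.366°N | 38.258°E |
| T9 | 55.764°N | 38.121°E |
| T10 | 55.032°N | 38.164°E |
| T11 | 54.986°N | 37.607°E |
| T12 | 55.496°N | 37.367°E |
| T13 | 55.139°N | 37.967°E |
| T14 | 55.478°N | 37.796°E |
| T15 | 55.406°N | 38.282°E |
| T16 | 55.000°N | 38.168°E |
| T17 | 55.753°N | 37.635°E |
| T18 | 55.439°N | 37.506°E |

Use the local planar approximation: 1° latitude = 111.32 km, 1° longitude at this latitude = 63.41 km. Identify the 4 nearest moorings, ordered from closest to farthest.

Distances from 55.133°N, 37.706°E:
T4: 62.948 km
T5: 34.290 km
T6: 1.769 km
T7: 23.793 km
T8: 43.565 km
T9: 75.010 km
T10: 31.142 km
T11: 17.527 km
T12: 45.771 km
T13: 16.563 km
T14: 38.827 km
T15: 47.514 km
T16: 32.824 km
T17: 69.165 km
T18: 36.348 km
Sorted: T6 (1.769 km) < T13 (16.563 km) < T11 (17.527 km) < T7 (23.793 km) < T10 (31.142 km) < T16 (32.824 km) < …

T6, T13, T11, T7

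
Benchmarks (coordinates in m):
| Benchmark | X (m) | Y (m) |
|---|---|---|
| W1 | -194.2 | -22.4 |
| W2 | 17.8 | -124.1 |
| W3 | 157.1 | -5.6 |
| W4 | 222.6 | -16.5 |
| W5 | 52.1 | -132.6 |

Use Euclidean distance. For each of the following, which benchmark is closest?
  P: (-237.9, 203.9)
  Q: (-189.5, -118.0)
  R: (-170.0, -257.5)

P→W1; Q→W1; R→W2

P at (-237.9, 203.9):
  W1: 230.5 m
  W2: 415.9 m
  W3: 447.1 m
  W4: 510.5 m
  W5: 444.2 m
  → nearest: W1 (230.5 m)
Q at (-189.5, -118.0):
  W1: 95.7 m
  W2: 207.4 m
  W3: 364.4 m
  W4: 424.4 m
  W5: 242.0 m
  → nearest: W1 (95.7 m)
R at (-170.0, -257.5):
  W1: 236.3 m
  W2: 230.4 m
  W3: 412.9 m
  W4: 460.7 m
  W5: 254.8 m
  → nearest: W2 (230.4 m)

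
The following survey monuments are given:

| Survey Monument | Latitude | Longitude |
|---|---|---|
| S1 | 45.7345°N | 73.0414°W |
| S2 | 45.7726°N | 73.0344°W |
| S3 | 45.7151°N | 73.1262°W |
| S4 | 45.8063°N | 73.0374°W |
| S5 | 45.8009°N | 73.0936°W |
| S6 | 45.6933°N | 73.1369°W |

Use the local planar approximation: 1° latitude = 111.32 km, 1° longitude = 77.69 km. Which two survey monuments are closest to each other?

Pairwise distances:
S1–S2: 4.2760 km
S1–S3: 6.9330 km
S1–S4: 7.9988 km
S1–S5: 8.4311 km
S1–S6: 8.7225 km
S2–S3: 9.5831 km
S2–S4: 3.7587 km
S2–S5: 5.5747 km
S2–S6: 11.8887 km
S3–S4: 12.2746 km
S3–S5: 9.8813 km
S3–S6: 2.5652 km
S4–S5: 4.4074 km
S4–S6: 14.7645 km
S5–S6: 12.4414 km
Closest pair: S3–S6 at 2.5652 km.

S3 and S6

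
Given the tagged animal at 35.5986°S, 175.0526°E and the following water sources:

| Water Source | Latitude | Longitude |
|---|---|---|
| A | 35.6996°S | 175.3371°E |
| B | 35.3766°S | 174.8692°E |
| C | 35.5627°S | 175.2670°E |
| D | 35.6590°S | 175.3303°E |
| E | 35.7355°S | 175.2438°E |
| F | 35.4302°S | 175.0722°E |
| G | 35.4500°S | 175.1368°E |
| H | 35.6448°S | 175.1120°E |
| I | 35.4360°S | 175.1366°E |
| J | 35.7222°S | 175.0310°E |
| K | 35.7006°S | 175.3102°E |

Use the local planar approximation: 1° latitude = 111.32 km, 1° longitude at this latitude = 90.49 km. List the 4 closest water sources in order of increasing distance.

Distances from 35.5986°S, 175.0526°E:
A: √((-0.1010·111.32)² + (0.2845·90.49)²) = √(126.412245 + 662.774389) = 28.0925 km
B: √((0.2220·111.32)² + (-0.1834·90.49)²) = √(610.734346 + 275.422768) = 29.7684 km
C: √((0.0359·111.32)² + (0.2144·90.49)²) = √(15.971117 + 376.400974) = 19.8084 km
D: √((-0.0604·111.32)² + (0.2777·90.49)²) = √(45.208518 + 631.470310) = 26.0131 km
E: √((-0.1369·111.32)² + (0.1912·90.49)²) = √(232.248700 + 299.348408) = 23.0564 km
F: √((0.1684·111.32)² + (0.0196·90.49)²) = √(351.423314 + 3.145671) = 18.8300 km
G: √((0.1486·111.32)² + (0.0842·90.49)²) = √(273.642793 + 58.053092) = 18.2125 km
H: √((-0.0462·111.32)² + (0.0594·90.49)²) = √(26.450284 + 28.891765) = 7.4392 km
I: √((0.1626·111.32)² + (0.0840·90.49)²) = √(327.632879 + 57.777633) = 19.6319 km
J: √((-0.1236·111.32)² + (-0.0216·90.49)²) = √(189.314264 + 3.820399) = 13.8973 km
K: √((-0.1020·111.32)² + (0.2576·90.49)²) = √(128.927850 + 543.366543) = 25.9286 km
Sorted: H (7.4392 km) < J (13.8973 km) < G (18.2125 km) < F (18.8300 km) < I (19.6319 km) < C (19.8084 km) < …

H, J, G, F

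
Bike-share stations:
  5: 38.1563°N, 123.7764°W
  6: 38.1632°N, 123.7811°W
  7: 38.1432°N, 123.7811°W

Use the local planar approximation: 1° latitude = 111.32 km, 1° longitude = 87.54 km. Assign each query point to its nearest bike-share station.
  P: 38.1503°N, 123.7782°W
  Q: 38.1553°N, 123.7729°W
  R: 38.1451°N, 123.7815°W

P→5; Q→5; R→7

P at 38.1503°N, 123.7782°W:
  5: 0.6863 km
  6: 1.4583 km
  7: 0.8301 km
  → nearest: 5 (0.6863 km)
Q at 38.1553°N, 123.7729°W:
  5: 0.3260 km
  6: 1.1352 km
  7: 1.5263 km
  → nearest: 5 (0.3260 km)
R at 38.1451°N, 123.7815°W:
  5: 1.3243 km
  6: 2.0152 km
  7: 0.2144 km
  → nearest: 7 (0.2144 km)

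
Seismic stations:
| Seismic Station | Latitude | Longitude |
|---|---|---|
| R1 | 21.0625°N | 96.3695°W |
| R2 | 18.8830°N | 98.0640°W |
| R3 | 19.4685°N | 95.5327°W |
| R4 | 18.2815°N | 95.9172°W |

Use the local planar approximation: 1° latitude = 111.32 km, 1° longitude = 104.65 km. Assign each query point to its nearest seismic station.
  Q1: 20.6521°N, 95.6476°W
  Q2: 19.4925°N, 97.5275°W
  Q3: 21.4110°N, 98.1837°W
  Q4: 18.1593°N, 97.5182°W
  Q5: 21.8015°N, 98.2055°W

Q1→R1; Q2→R2; Q3→R1; Q4→R2; Q5→R1

Q1 at 20.6521°N, 95.6476°W:
  R1: 88.2865 km
  R2: 320.5156 km
  R3: 132.3059 km
  R4: 265.3991 km
  → nearest: R1 (88.2865 km)
Q2 at 19.4925°N, 97.5275°W:
  R1: 212.6761 km
  R2: 88.0670 km
  R3: 208.7729 km
  R4: 215.8046 km
  → nearest: R2 (88.0670 km)
Q3 at 21.4110°N, 98.1837°W:
  R1: 193.7792 km
  R2: 281.6956 km
  R3: 351.7459 km
  R4: 421.4552 km
  → nearest: R1 (193.7792 km)
Q4 at 18.1593°N, 97.5182°W:
  R1: 344.8171 km
  R2: 98.7560 km
  R3: 253.7987 km
  R4: 168.0960 km
  → nearest: R2 (98.7560 km)
Q5 at 21.8015°N, 98.2055°W:
  R1: 209.0081 km
  R2: 325.2247 km
  R3: 381.6882 km
  R4: 459.2274 km
  → nearest: R1 (209.0081 km)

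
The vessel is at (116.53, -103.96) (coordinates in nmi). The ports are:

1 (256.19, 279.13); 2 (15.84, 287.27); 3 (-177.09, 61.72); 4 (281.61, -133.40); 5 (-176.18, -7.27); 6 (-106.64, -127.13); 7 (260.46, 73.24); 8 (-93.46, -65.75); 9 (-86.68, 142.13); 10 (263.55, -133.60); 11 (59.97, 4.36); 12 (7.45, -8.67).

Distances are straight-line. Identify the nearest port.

Distances from (116.53, -103.96):
1: 407.75 nmi
2: 403.98 nmi
3: 337.14 nmi
4: 167.68 nmi
5: 308.27 nmi
6: 224.37 nmi
7: 228.29 nmi
8: 213.44 nmi
9: 319.15 nmi
10: 149.98 nmi
11: 122.20 nmi
12: 144.84 nmi
Minimum: 11 at 122.20 nmi.

11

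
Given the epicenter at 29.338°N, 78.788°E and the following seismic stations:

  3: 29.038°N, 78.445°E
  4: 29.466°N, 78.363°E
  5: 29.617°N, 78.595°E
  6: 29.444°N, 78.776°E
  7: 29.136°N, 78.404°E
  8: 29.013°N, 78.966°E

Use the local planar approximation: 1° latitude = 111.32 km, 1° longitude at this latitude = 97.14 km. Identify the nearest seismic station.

6

Distances from 29.338°N, 78.788°E:
3: √((-0.300·111.32)² + (-0.343·97.14)²) = √(1115.29282 + 1110.15709) = 47.175 km
4: √((0.128·111.32)² + (-0.425·97.14)²) = √(203.03286 + 1704.40994) = 43.674 km
5: √((0.279·111.32)² + (-0.193·97.14)²) = √(964.61676 + 351.48825) = 36.278 km
6: √((0.106·111.32)² + (-0.012·97.14)²) = √(139.23811 + 1.35881) = 11.857 km
7: √((-0.202·111.32)² + (-0.384·97.14)²) = √(505.64898 + 1391.42130) = 43.555 km
8: √((-0.325·111.32)² + (0.178·97.14)²) = √(1308.92004 + 298.97591) = 40.099 km
Minimum: 6 at 11.857 km.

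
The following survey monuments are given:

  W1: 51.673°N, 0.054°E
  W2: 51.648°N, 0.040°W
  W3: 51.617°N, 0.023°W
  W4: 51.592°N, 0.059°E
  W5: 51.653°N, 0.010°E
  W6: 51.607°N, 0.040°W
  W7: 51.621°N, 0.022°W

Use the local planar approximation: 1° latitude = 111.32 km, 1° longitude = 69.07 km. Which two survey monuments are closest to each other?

W3 and W7

Pairwise distances:
W1–W2: √((-0.025·111.32)² + (-0.094·69.07)²) = √(7.74509 + 42.15360) = 7.064 km
W1–W3: √((-0.056·111.32)² + (-0.077·69.07)²) = √(38.86176 + 28.28527) = 8.194 km
W1–W4: √((-0.081·111.32)² + (0.005·69.07)²) = √(81.30485 + 0.11927) = 9.024 km
W1–W5: √((-0.020·111.32)² + (-0.044·69.07)²) = √(4.95686 + 9.23601) = 3.767 km
W1–W6: √((-0.066·111.32)² + (-0.094·69.07)²) = √(53.98017 + 42.15360) = 9.805 km
W1–W7: √((-0.052·111.32)² + (-0.076·69.07)²) = √(33.50835 + 27.55536) = 7.814 km
W2–W3: √((-0.031·111.32)² + (0.017·69.07)²) = √(11.90885 + 1.37872) = 3.645 km
W2–W4: √((-0.056·111.32)² + (0.099·69.07)²) = √(38.86176 + 46.75729) = 9.253 km
W2–W5: √((0.005·111.32)² + (0.050·69.07)²) = √(0.30980 + 11.92666) = 3.498 km
W2–W6: √((-0.041·111.32)² + (0.000·69.07)²) = √(20.83119 + 0.00000) = 4.564 km
W2–W7: √((-0.027·111.32)² + (0.018·69.07)²) = √(9.03387 + 1.54570) = 3.253 km
W3–W4: √((-0.025·111.32)² + (0.082·69.07)²) = √(7.74509 + 32.07795) = 6.311 km
W3–W5: √((0.036·111.32)² + (0.033·69.07)²) = √(16.06022 + 5.19525) = 4.610 km
W3–W6: √((-0.010·111.32)² + (-0.017·69.07)²) = √(1.23921 + 1.37872) = 1.618 km
W3–W7: √((0.004·111.32)² + (0.001·69.07)²) = √(0.19827 + 0.00477) = 0.451 km
W4–W5: √((0.061·111.32)² + (-0.049·69.07)²) = √(46.11116 + 11.45437) = 7.587 km
W4–W6: √((0.015·111.32)² + (-0.099·69.07)²) = √(2.78823 + 46.75729) = 7.039 km
W4–W7: √((0.029·111.32)² + (-0.081·69.07)²) = √(10.42179 + 31.30033) = 6.459 km
W5–W6: √((-0.046·111.32)² + (-0.050·69.07)²) = √(26.22177 + 11.92666) = 6.176 km
W5–W7: √((-0.032·111.32)² + (-0.032·69.07)²) = √(12.68955 + 4.88516) = 4.192 km
W6–W7: √((0.014·111.32)² + (0.018·69.07)²) = √(2.42886 + 1.54570) = 1.994 km
Closest pair: W3–W7 at 0.451 km.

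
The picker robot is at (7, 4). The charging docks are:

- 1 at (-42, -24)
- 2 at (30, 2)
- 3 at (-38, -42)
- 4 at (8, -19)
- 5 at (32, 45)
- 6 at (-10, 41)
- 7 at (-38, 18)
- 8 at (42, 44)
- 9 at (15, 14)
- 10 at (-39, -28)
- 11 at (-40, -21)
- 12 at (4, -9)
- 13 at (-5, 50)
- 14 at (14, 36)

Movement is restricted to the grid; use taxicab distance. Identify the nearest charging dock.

Distances from (7, 4):
1: |-49| + |-28| = 49 + 28 = 77
2: |23| + |-2| = 23 + 2 = 25
3: |-45| + |-46| = 45 + 46 = 91
4: |1| + |-23| = 1 + 23 = 24
5: |25| + |41| = 25 + 41 = 66
6: |-17| + |37| = 17 + 37 = 54
7: |-45| + |14| = 45 + 14 = 59
8: |35| + |40| = 35 + 40 = 75
9: |8| + |10| = 8 + 10 = 18
10: |-46| + |-32| = 46 + 32 = 78
11: |-47| + |-25| = 47 + 25 = 72
12: |-3| + |-13| = 3 + 13 = 16
13: |-12| + |46| = 12 + 46 = 58
14: |7| + |32| = 7 + 32 = 39
Minimum: 12 at 16.

12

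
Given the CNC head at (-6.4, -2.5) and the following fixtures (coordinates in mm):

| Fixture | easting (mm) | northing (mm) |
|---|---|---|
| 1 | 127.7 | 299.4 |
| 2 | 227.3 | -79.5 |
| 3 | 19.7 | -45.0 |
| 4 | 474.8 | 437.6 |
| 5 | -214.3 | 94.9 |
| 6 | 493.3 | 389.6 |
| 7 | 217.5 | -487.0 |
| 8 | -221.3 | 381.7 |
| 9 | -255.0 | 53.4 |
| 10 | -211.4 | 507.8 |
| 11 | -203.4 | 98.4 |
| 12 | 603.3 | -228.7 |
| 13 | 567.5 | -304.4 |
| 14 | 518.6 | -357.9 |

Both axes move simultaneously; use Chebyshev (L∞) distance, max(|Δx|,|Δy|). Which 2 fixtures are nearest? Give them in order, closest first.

Distances from (-6.4, -2.5):
1: max(|134.1|, |301.9|) = 301.9 mm
2: max(|233.7|, |-77.0|) = 233.7 mm
3: max(|26.1|, |-42.5|) = 42.5 mm
4: max(|481.2|, |440.1|) = 481.2 mm
5: max(|-207.9|, |97.4|) = 207.9 mm
6: max(|499.7|, |392.1|) = 499.7 mm
7: max(|223.9|, |-484.5|) = 484.5 mm
8: max(|-214.9|, |384.2|) = 384.2 mm
9: max(|-248.6|, |55.9|) = 248.6 mm
10: max(|-205.0|, |510.3|) = 510.3 mm
11: max(|-197.0|, |100.9|) = 197.0 mm
12: max(|609.7|, |-226.2|) = 609.7 mm
13: max(|573.9|, |-301.9|) = 573.9 mm
14: max(|525.0|, |-355.4|) = 525.0 mm
Sorted: 3 (42.5 mm) < 11 (197.0 mm) < 5 (207.9 mm) < 2 (233.7 mm) < …

3, 11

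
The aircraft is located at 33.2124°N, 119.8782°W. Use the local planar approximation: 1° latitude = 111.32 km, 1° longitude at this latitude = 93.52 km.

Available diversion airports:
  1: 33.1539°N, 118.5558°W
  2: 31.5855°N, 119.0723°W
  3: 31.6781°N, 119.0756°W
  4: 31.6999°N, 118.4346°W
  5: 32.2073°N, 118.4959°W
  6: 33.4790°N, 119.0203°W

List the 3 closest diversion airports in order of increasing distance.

Distances from 33.2124°N, 119.8782°W:
1: √((-0.0585·111.32)² + (1.3224·93.52)²) = √(42.409009 + 15294.478645) = 123.8422 km
2: √((-1.6269·111.32)² + (0.8059·93.52)²) = √(32799.567240 + 5680.300453) = 196.1629 km
3: √((-1.5343·111.32)² + (0.8026·93.52)²) = √(29172.051085 + 5633.876299) = 186.5635 km
4: √((-1.5125·111.32)² + (1.4436·93.52)²) = √(28348.962012 + 18226.477470) = 215.8134 km
5: √((-1.0051·111.32)² + (1.3823·93.52)²) = √(12518.864572 + 16711.429931) = 170.9687 km
6: √((0.2666·111.32)² + (0.8579·93.52)²) = √(880.778461 + 6436.982552) = 85.5439 km
Sorted: 6 (85.5439 km) < 1 (123.8422 km) < 5 (170.9687 km) < 3 (186.5635 km) < 2 (196.1629 km) < …

6, 1, 5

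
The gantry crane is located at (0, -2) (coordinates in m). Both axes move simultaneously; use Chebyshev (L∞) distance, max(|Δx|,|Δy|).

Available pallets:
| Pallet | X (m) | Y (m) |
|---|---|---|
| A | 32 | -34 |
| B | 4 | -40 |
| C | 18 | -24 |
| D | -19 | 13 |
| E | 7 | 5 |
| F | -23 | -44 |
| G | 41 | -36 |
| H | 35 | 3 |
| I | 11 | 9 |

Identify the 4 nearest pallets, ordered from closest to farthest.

E, I, D, C

Distances from (0, -2):
A: 32 m
B: 38 m
C: 22 m
D: 19 m
E: 7 m
F: 42 m
G: 41 m
H: 35 m
I: 11 m
Sorted: E (7 m) < I (11 m) < D (19 m) < C (22 m) < A (32 m) < H (35 m) < …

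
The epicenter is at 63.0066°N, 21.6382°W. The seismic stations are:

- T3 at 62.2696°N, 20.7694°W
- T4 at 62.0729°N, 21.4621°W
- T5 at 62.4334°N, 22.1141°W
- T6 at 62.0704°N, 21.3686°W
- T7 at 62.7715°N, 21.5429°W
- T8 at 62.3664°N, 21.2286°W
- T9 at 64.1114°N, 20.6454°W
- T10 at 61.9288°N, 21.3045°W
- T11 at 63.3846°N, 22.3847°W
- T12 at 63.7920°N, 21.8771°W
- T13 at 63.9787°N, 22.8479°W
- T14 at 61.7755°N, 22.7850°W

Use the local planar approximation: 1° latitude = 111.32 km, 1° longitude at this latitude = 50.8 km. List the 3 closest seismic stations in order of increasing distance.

T7, T11, T5

Distances from 63.0066°N, 21.6382°W:
T3: √((-0.7370·111.32)² + (0.8688·50.8)²) = √(6731.027595 + 1947.901756) = 93.1608 km
T4: √((-0.9337·111.32)² + (0.1761·50.8)²) = √(10803.416334 + 80.028769) = 104.3238 km
T5: √((-0.5732·111.32)² + (-0.4759·50.8)²) = √(4071.540497 + 584.465438) = 68.2349 km
T6: √((-0.9362·111.32)² + (0.2696·50.8)²) = √(10861.346502 + 187.571651) = 105.1138 km
T7: √((-0.2351·111.32)² + (0.0953·50.8)²) = √(684.938619 + 23.437605) = 26.6153 km
T8: √((-0.6402·111.32)² + (0.4096·50.8)²) = √(5078.994411 + 432.959547) = 74.2425 km
T9: √((1.1048·111.32)² + (0.9928·50.8)²) = √(15125.638843 + 2543.612564) = 132.9257 km
T10: √((-1.0778·111.32)² + (0.3337·50.8)²) = √(14395.367413 + 287.368948) = 121.1723 km
T11: √((0.3780·111.32)² + (-0.7465·50.8)²) = √(1770.638875 + 1438.093253) = 56.6457 km
T12: √((0.7854·111.32)² + (-0.2389·50.8)²) = √(7644.132199 + 147.285409) = 88.2690 km
T13: √((0.9721·111.32)² + (-1.2097·50.8)²) = √(11710.307022 + 3776.441712) = 124.4458 km
T14: √((-1.2311·111.32)² + (-1.1468·50.8)²) = √(18781.620369 + 3393.929315) = 148.9146 km
Sorted: T7 (26.6153 km) < T11 (56.6457 km) < T5 (68.2349 km) < T8 (74.2425 km) < T12 (88.2690 km) < …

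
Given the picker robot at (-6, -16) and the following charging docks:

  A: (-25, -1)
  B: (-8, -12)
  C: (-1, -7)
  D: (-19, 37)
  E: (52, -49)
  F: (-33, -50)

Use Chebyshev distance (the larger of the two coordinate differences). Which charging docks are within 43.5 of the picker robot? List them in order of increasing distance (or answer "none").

B, C, A, F

Distances from (-6, -16):
A: max(|-19|, |15|) = 19
B: max(|-2|, |4|) = 4
C: max(|5|, |9|) = 9
D: max(|-13|, |53|) = 53
E: max(|58|, |-33|) = 58
F: max(|-27|, |-34|) = 34
Threshold 43.5: B (4), C (9), A (19), F (34) are within range.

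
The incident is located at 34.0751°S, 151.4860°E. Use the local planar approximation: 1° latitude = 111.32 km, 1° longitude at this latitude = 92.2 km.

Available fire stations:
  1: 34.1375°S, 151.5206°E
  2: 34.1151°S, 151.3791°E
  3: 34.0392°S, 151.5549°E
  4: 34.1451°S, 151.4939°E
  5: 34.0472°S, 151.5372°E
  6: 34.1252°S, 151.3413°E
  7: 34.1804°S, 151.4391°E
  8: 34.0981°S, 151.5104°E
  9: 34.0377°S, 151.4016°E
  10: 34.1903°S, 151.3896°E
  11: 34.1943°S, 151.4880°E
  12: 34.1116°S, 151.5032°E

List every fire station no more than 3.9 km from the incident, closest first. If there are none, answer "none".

8

Distances from 34.0751°S, 151.4860°E:
1: √((-0.0624·111.32)² + (0.0346·92.2)²) = √(48.252028 + 10.176866) = 7.6439 km
2: √((-0.0400·111.32)² + (-0.1069·92.2)²) = √(19.827428 + 97.144284) = 10.8153 km
3: √((0.0359·111.32)² + (0.0689·92.2)²) = √(15.971117 + 40.355273) = 7.5051 km
4: √((-0.0700·111.32)² + (0.0079·92.2)²) = √(60.721498 + 0.530537) = 7.8264 km
5: √((0.0279·111.32)² + (0.0512·92.2)²) = √(9.646168 + 22.284442) = 5.6507 km
6: √((-0.0501·111.32)² + (-0.1447·92.2)²) = √(31.104401 + 177.991353) = 14.4601 km
7: √((-0.1053·111.32)² + (-0.0469·92.2)²) = √(137.405190 + 18.698533) = 12.4941 km
8: √((-0.0230·111.32)² + (0.0244·92.2)²) = √(6.555443 + 5.061060) = 3.4083 km
9: √((0.0374·111.32)² + (-0.0844·92.2)²) = √(17.333633 + 60.554544) = 8.8254 km
10: √((-0.1152·111.32)² + (-0.0964·92.2)²) = √(164.456617 + 78.997966) = 15.6030 km
11: √((-0.1192·111.32)² + (0.0020·92.2)²) = √(176.075490 + 0.034003) = 13.2706 km
12: √((-0.0365·111.32)² + (0.0172·92.2)²) = √(16.509432 + 2.514889) = 4.3617 km
Threshold 3.9 km: 8 (3.4083 km) is within range.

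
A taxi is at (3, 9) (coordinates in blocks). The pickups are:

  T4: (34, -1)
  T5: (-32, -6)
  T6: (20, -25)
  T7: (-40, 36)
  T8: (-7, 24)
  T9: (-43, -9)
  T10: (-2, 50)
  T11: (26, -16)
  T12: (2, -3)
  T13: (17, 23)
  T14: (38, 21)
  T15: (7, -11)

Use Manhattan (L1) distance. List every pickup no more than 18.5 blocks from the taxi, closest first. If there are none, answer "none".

Distances from (3, 9):
T4: |31| + |-10| = 31 + 10 = 41 blocks
T5: |-35| + |-15| = 35 + 15 = 50 blocks
T6: |17| + |-34| = 17 + 34 = 51 blocks
T7: |-43| + |27| = 43 + 27 = 70 blocks
T8: |-10| + |15| = 10 + 15 = 25 blocks
T9: |-46| + |-18| = 46 + 18 = 64 blocks
T10: |-5| + |41| = 5 + 41 = 46 blocks
T11: |23| + |-25| = 23 + 25 = 48 blocks
T12: |-1| + |-12| = 1 + 12 = 13 blocks
T13: |14| + |14| = 14 + 14 = 28 blocks
T14: |35| + |12| = 35 + 12 = 47 blocks
T15: |4| + |-20| = 4 + 20 = 24 blocks
Threshold 18.5 blocks: T12 (13 blocks) is within range.

T12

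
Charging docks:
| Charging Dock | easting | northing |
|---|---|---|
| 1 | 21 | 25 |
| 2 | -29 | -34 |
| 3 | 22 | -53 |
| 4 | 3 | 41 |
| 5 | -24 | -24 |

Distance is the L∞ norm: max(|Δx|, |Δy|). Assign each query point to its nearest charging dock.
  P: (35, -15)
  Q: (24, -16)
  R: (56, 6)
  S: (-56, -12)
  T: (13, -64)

P→3; Q→3; R→1; S→2; T→3

P at (35, -15):
  1: max(|-14|, |40|) = 40
  2: max(|-64|, |-19|) = 64
  3: max(|-13|, |-38|) = 38
  4: max(|-32|, |56|) = 56
  5: max(|-59|, |-9|) = 59
  → nearest: 3 (38)
Q at (24, -16):
  1: max(|-3|, |41|) = 41
  2: max(|-53|, |-18|) = 53
  3: max(|-2|, |-37|) = 37
  4: max(|-21|, |57|) = 57
  5: max(|-48|, |-8|) = 48
  → nearest: 3 (37)
R at (56, 6):
  1: max(|-35|, |19|) = 35
  2: max(|-85|, |-40|) = 85
  3: max(|-34|, |-59|) = 59
  4: max(|-53|, |35|) = 53
  5: max(|-80|, |-30|) = 80
  → nearest: 1 (35)
S at (-56, -12):
  1: max(|77|, |37|) = 77
  2: max(|27|, |-22|) = 27
  3: max(|78|, |-41|) = 78
  4: max(|59|, |53|) = 59
  5: max(|32|, |-12|) = 32
  → nearest: 2 (27)
T at (13, -64):
  1: max(|8|, |89|) = 89
  2: max(|-42|, |30|) = 42
  3: max(|9|, |11|) = 11
  4: max(|-10|, |105|) = 105
  5: max(|-37|, |40|) = 40
  → nearest: 3 (11)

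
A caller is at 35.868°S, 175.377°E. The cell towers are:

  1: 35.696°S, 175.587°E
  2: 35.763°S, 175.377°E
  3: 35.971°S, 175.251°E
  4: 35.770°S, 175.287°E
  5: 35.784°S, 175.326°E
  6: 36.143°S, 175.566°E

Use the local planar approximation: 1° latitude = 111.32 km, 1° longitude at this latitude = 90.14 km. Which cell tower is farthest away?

Distances from 35.868°S, 175.377°E:
1: √((0.172·111.32)² + (0.210·90.14)²) = √(366.60914 + 358.32218) = 26.925 km
2: √((0.105·111.32)² + (0.000·90.14)²) = √(136.62337 + 0.00000) = 11.689 km
3: √((-0.103·111.32)² + (-0.126·90.14)²) = √(131.46824 + 128.99599) = 16.139 km
4: √((0.098·111.32)² + (-0.090·90.14)²) = √(119.01414 + 65.81428) = 13.595 km
5: √((0.084·111.32)² + (-0.051·90.14)²) = √(87.43896 + 21.13370) = 10.420 km
6: √((-0.275·111.32)² + (0.189·90.14)²) = √(937.15577 + 290.24097) = 35.034 km
Maximum: 6 at 35.034 km.

6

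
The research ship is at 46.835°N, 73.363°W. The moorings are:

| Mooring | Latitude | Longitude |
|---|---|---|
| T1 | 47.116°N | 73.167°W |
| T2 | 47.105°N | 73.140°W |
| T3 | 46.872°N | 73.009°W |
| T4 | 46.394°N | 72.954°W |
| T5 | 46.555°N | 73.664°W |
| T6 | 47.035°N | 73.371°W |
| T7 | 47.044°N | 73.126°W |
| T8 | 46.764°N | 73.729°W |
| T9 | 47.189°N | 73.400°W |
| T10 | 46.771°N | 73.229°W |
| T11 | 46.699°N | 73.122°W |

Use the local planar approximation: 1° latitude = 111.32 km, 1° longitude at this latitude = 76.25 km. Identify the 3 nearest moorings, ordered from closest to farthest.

T10, T6, T11

Distances from 46.835°N, 73.363°W:
T1: √((0.281·111.32)² + (0.196·76.25)²) = √(978.49596 + 223.35302) = 34.668 km
T2: √((0.270·111.32)² + (0.223·76.25)²) = √(903.38718 + 289.12751) = 34.533 km
T3: √((0.037·111.32)² + (0.354·76.25)²) = √(16.96484 + 728.59506) = 27.305 km
T4: √((-0.441·111.32)² + (0.409·76.25)²) = √(2410.03625 + 972.58219) = 58.160 km
T5: √((-0.280·111.32)² + (-0.301·76.25)²) = √(971.54396 + 526.75988) = 38.708 km
T6: √((0.200·111.32)² + (-0.008·76.25)²) = √(495.68570 + 0.37210) = 22.272 km
T7: √((0.209·111.32)² + (0.237·76.25)²) = √(541.30117 + 326.57008) = 29.460 km
T8: √((-0.071·111.32)² + (-0.366·76.25)²) = √(62.46879 + 778.82856) = 29.005 km
T9: √((0.354·111.32)² + (-0.037·76.25)²) = √(1552.93372 + 7.95945) = 39.508 km
T10: √((-0.064·111.32)² + (0.134·76.25)²) = √(50.75822 + 104.39731) = 12.456 km
T11: √((-0.136·111.32)² + (0.241·76.25)²) = √(229.20507 + 337.68656) = 23.809 km
Sorted: T10 (12.456 km) < T6 (22.272 km) < T11 (23.809 km) < T3 (27.305 km) < T8 (29.005 km) < …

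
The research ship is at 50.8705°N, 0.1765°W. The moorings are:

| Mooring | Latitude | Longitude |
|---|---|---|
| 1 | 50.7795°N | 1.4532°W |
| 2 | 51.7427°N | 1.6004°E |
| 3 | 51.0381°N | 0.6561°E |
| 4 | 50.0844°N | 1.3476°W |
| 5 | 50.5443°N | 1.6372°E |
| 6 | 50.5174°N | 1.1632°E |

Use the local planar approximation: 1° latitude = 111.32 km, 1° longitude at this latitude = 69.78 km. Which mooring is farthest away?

Distances from 50.8705°N, 0.1765°W:
1: 89.6622 km
2: 157.4838 km
3: 61.0210 km
4: 119.7323 km
5: 131.6664 km
6: 101.4118 km
Maximum: 2 at 157.4838 km.

2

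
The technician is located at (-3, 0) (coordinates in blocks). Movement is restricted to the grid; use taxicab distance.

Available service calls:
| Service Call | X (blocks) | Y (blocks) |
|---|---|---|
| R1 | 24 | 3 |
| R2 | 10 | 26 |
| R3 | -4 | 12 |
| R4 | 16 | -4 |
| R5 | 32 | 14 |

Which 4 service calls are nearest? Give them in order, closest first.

Distances from (-3, 0):
R1: |27| + |3| = 27 + 3 = 30 blocks
R2: |13| + |26| = 13 + 26 = 39 blocks
R3: |-1| + |12| = 1 + 12 = 13 blocks
R4: |19| + |-4| = 19 + 4 = 23 blocks
R5: |35| + |14| = 35 + 14 = 49 blocks
Sorted: R3 (13 blocks) < R4 (23 blocks) < R1 (30 blocks) < R2 (39 blocks) < R5 (49 blocks)

R3, R4, R1, R2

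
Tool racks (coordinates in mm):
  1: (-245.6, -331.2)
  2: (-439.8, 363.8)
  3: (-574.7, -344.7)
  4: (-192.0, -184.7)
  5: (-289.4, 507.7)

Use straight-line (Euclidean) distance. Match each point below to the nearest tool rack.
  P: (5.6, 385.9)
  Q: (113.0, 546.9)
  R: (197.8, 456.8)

P→5; Q→5; R→5

P at (5.6, 385.9):
  1: √((-251.2)² + (-717.1)²) = √(63101.440 + 514232.410) = 759.8 mm
  2: √((-445.4)² + (-22.1)²) = √(198381.160 + 488.410) = 445.9 mm
  3: √((-580.3)² + (-730.6)²) = √(336748.090 + 533776.360) = 933.0 mm
  4: √((-197.6)² + (-570.6)²) = √(39045.760 + 325584.360) = 603.8 mm
  5: √((-295.0)² + (121.8)²) = √(87025.000 + 14835.240) = 319.2 mm
  → nearest: 5 (319.2 mm)
Q at (113.0, 546.9):
  1: √((-358.6)² + (-878.1)²) = √(128593.960 + 771059.610) = 948.5 mm
  2: √((-552.8)² + (-183.1)²) = √(305587.840 + 33525.610) = 582.3 mm
  3: √((-687.7)² + (-891.6)²) = √(472931.290 + 794950.560) = 1126.0 mm
  4: √((-305.0)² + (-731.6)²) = √(93025.000 + 535238.560) = 792.6 mm
  5: √((-402.4)² + (-39.2)²) = √(161925.760 + 1536.640) = 404.3 mm
  → nearest: 5 (404.3 mm)
R at (197.8, 456.8):
  1: √((-443.4)² + (-788.0)²) = √(196603.560 + 620944.000) = 904.2 mm
  2: √((-637.6)² + (-93.0)²) = √(406533.760 + 8649.000) = 644.3 mm
  3: √((-772.5)² + (-801.5)²) = √(596756.250 + 642402.250) = 1113.2 mm
  4: √((-389.8)² + (-641.5)²) = √(151944.040 + 411522.250) = 750.6 mm
  5: √((-487.2)² + (50.9)²) = √(237363.840 + 2590.810) = 489.9 mm
  → nearest: 5 (489.9 mm)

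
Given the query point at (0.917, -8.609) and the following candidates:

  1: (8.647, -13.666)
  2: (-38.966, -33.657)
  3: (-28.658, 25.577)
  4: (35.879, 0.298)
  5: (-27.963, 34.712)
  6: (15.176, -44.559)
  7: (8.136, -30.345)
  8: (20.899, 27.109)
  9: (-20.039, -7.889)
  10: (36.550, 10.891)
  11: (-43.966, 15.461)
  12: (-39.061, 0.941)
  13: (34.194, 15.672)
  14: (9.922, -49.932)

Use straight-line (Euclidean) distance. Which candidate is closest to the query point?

1

Distances from (0.917, -8.609):
1: 9.237
2: 47.096
3: 45.204
4: 36.079
5: 52.065
6: 38.675
7: 22.903
8: 40.927
9: 20.968
10: 40.620
11: 50.930
12: 41.103
13: 41.194
14: 42.293
Minimum: 1 at 9.237.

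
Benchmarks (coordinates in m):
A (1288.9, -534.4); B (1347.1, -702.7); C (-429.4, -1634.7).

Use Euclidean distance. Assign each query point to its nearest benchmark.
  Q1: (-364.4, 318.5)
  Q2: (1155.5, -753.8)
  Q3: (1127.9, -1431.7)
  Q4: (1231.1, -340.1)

Q1→A; Q2→B; Q3→B; Q4→A

Q1 at (-364.4, 318.5):
  A: 1860.3 m
  B: 1993.0 m
  C: 1954.3 m
  → nearest: A (1860.3 m)
Q2 at (1155.5, -753.8):
  A: 256.8 m
  B: 198.3 m
  C: 1813.3 m
  → nearest: B (198.3 m)
Q3 at (1127.9, -1431.7):
  A: 911.6 m
  B: 761.2 m
  C: 1570.5 m
  → nearest: B (761.2 m)
Q4 at (1231.1, -340.1):
  A: 202.7 m
  B: 380.7 m
  C: 2105.5 m
  → nearest: A (202.7 m)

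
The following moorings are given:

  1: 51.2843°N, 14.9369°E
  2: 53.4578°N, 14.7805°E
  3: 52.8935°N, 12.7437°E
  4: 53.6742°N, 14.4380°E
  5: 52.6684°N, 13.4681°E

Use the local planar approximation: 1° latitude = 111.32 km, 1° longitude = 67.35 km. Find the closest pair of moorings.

2 and 4

Pairwise distances:
1–2: 242.1832 km
1–3: 232.1823 km
1–4: 268.1571 km
1–5: 183.1009 km
2–3: 150.8775 km
2–4: 33.3529 km
2–5: 124.6395 km
3–4: 143.4373 km
3–5: 54.8472 km
4–5: 129.6278 km
Closest pair: 2–4 at 33.3529 km.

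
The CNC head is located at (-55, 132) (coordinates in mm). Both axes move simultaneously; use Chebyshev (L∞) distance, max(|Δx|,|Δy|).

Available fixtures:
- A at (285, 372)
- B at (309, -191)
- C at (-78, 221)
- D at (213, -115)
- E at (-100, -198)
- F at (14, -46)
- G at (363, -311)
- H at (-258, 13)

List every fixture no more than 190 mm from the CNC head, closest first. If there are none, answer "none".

C, F

Distances from (-55, 132):
A: max(|340|, |240|) = 340 mm
B: max(|364|, |-323|) = 364 mm
C: max(|-23|, |89|) = 89 mm
D: max(|268|, |-247|) = 268 mm
E: max(|-45|, |-330|) = 330 mm
F: max(|69|, |-178|) = 178 mm
G: max(|418|, |-443|) = 443 mm
H: max(|-203|, |-119|) = 203 mm
Threshold 190 mm: C (89 mm), F (178 mm) are within range.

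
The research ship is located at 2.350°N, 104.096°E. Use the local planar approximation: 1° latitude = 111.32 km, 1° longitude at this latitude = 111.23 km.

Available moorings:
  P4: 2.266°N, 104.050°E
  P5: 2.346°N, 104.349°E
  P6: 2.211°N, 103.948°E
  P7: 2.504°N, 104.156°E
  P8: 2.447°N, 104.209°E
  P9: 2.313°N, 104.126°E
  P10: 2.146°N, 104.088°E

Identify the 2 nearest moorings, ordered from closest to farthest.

P9, P4

Distances from 2.350°N, 104.096°E:
P4: √((-0.084·111.32)² + (-0.046·111.23)²) = √(87.43896 + 26.17939) = 10.659 km
P5: √((-0.004·111.32)² + (0.253·111.23)²) = √(0.19827 + 791.92657) = 28.145 km
P6: √((-0.139·111.32)² + (-0.148·111.23)²) = √(239.42858 + 270.99876) = 22.593 km
P7: √((0.154·111.32)² + (0.060·111.23)²) = √(293.89205 + 44.53961) = 18.397 km
P8: √((0.097·111.32)² + (0.113·111.23)²) = √(116.59767 + 157.97951) = 16.570 km
P9: √((-0.037·111.32)² + (0.030·111.23)²) = √(16.96484 + 11.13490) = 5.301 km
P10: √((-0.204·111.32)² + (-0.008·111.23)²) = √(515.71140 + 0.79182) = 22.727 km
Sorted: P9 (5.301 km) < P4 (10.659 km) < P8 (16.570 km) < P7 (18.397 km) < …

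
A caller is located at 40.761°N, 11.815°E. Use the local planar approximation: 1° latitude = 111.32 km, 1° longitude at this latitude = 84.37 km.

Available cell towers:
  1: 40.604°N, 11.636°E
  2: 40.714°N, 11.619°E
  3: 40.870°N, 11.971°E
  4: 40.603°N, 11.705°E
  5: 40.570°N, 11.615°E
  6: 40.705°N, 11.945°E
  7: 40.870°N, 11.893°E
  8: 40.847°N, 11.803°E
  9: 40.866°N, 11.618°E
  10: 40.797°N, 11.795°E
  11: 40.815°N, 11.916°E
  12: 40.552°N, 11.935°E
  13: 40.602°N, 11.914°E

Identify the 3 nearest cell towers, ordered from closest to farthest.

Distances from 40.761°N, 11.815°E:
1: √((-0.157·111.32)² + (-0.179·84.37)²) = √(305.45392 + 228.07735) = 23.098 km
2: √((-0.047·111.32)² + (-0.196·84.37)²) = √(27.37424 + 273.45649) = 17.344 km
3: √((0.109·111.32)² + (0.156·84.37)²) = √(147.23104 + 173.23087) = 17.901 km
4: √((-0.158·111.32)² + (-0.110·84.37)²) = √(309.35744 + 86.13139) = 19.887 km
5: √((-0.191·111.32)² + (-0.200·84.37)²) = √(452.07775 + 284.73188) = 27.144 km
6: √((-0.056·111.32)² + (0.130·84.37)²) = √(38.86176 + 120.29922) = 12.616 km
7: √((0.109·111.32)² + (0.078·84.37)²) = √(147.23104 + 43.30772) = 13.804 km
8: √((0.086·111.32)² + (-0.012·84.37)²) = √(91.65229 + 1.02503) = 9.627 km
9: √((0.105·111.32)² + (-0.197·84.37)²) = √(136.62337 + 276.25398) = 20.319 km
10: √((0.036·111.32)² + (-0.020·84.37)²) = √(16.06022 + 2.84732) = 4.348 km
11: √((0.054·111.32)² + (0.101·84.37)²) = √(36.13549 + 72.61375) = 10.428 km
12: √((-0.209·111.32)² + (0.120·84.37)²) = √(541.30117 + 102.50348) = 25.373 km
13: √((-0.159·111.32)² + (0.099·84.37)²) = √(313.28575 + 69.76643) = 19.572 km
Sorted: 10 (4.348 km) < 8 (9.627 km) < 11 (10.428 km) < 6 (12.616 km) < 7 (13.804 km) < …

10, 8, 11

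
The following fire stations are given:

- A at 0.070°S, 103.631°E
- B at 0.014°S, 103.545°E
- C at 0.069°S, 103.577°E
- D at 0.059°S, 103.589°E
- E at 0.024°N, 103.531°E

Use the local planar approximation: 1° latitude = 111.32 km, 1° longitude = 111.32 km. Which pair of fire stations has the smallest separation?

C and D

Pairwise distances:
C–D: √((0.010·111.32)² + (0.012·111.32)²) = √(1.23921 + 1.78447) = 1.739 km
B–E: √((0.038·111.32)² + (-0.014·111.32)²) = √(17.89425 + 2.42886) = 4.508 km
A–D: √((0.011·111.32)² + (-0.042·111.32)²) = √(1.49945 + 21.85974) = 4.833 km
A–C: √((0.001·111.32)² + (-0.054·111.32)²) = √(0.01239 + 36.13549) = 6.012 km
B–D: √((-0.045·111.32)² + (0.044·111.32)²) = √(25.09409 + 23.99119) = 7.006 km
B–C: √((-0.055·111.32)² + (0.032·111.32)²) = √(37.48623 + 12.68955) = 7.083 km
D–E: √((0.083·111.32)² + (-0.058·111.32)²) = √(85.36947 + 41.68717) = 11.272 km
A–B: √((0.056·111.32)² + (-0.086·111.32)²) = √(38.86176 + 91.65229) = 11.424 km
C–E: √((0.093·111.32)² + (-0.046·111.32)²) = √(107.17964 + 26.22177) = 11.550 km
A–E: √((0.094·111.32)² + (-0.100·111.32)²) = √(109.49697 + 123.92142) = 15.278 km
Closest pair: C–D at 1.739 km.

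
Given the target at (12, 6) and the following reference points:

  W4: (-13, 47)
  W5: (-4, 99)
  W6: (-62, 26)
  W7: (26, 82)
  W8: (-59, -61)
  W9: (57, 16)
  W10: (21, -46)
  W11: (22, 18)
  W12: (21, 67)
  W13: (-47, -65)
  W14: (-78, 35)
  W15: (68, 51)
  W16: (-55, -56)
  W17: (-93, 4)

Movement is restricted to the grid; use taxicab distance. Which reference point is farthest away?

W8

Distances from (12, 6):
W4: |-25| + |41| = 25 + 41 = 66
W5: |-16| + |93| = 16 + 93 = 109
W6: |-74| + |20| = 74 + 20 = 94
W7: |14| + |76| = 14 + 76 = 90
W8: |-71| + |-67| = 71 + 67 = 138
W9: |45| + |10| = 45 + 10 = 55
W10: |9| + |-52| = 9 + 52 = 61
W11: |10| + |12| = 10 + 12 = 22
W12: |9| + |61| = 9 + 61 = 70
W13: |-59| + |-71| = 59 + 71 = 130
W14: |-90| + |29| = 90 + 29 = 119
W15: |56| + |45| = 56 + 45 = 101
W16: |-67| + |-62| = 67 + 62 = 129
W17: |-105| + |-2| = 105 + 2 = 107
Maximum: W8 at 138.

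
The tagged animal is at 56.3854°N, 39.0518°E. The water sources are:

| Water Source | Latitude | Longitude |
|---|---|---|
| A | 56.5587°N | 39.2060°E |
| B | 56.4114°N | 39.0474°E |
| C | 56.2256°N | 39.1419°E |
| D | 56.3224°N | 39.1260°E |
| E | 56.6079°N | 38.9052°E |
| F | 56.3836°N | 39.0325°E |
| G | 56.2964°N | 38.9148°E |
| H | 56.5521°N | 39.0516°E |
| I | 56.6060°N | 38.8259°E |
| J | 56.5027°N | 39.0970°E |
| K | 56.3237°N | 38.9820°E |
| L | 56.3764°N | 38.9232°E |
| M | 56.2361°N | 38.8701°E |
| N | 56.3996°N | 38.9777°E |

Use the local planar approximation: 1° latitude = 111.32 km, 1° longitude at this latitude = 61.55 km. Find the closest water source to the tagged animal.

F

Distances from 56.3854°N, 39.0518°E:
A: 21.5000 km
B: 2.9070 km
C: 18.6333 km
D: 8.3691 km
E: 26.3611 km
F: 1.2047 km
G: 13.0101 km
H: 18.5570 km
I: 28.2202 km
J: 13.3509 km
K: 8.1014 km
L: 7.9785 km
M: 20.0325 km
N: 4.8270 km
Minimum: F at 1.2047 km.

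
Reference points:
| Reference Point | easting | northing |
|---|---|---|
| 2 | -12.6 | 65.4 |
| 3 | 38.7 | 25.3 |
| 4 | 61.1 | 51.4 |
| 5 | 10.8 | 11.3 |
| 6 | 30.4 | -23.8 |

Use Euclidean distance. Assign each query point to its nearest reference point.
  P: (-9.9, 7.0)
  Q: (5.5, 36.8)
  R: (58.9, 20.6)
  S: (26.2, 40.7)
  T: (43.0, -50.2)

P→5; Q→5; R→3; S→3; T→6

P at (-9.9, 7.0):
  2: 58.5
  3: 51.9
  4: 83.7
  5: 21.1
  6: 50.7
  → nearest: 5 (21.1)
Q at (5.5, 36.8):
  2: 33.8
  3: 35.1
  4: 57.5
  5: 26.0
  6: 65.5
  → nearest: 5 (26.0)
R at (58.9, 20.6):
  2: 84.4
  3: 20.7
  4: 30.9
  5: 49.0
  6: 52.8
  → nearest: 3 (20.7)
S at (26.2, 40.7):
  2: 46.0
  3: 19.8
  4: 36.5
  5: 33.2
  6: 64.6
  → nearest: 3 (19.8)
T at (43.0, -50.2):
  2: 128.3
  3: 75.6
  4: 103.2
  5: 69.4
  6: 29.3
  → nearest: 6 (29.3)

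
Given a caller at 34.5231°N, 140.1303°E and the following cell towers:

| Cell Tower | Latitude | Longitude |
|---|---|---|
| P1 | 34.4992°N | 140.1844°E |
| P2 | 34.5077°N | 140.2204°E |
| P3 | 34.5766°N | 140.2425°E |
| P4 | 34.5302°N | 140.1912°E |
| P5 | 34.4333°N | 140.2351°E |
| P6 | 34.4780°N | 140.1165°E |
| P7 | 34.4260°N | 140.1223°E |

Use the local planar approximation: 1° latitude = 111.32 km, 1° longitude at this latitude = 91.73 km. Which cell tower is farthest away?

Distances from 34.5231°N, 140.1303°E:
P1: √((-0.0239·111.32)² + (0.0541·91.73)²) = √(7.078516 + 24.627329) = 5.6308 km
P2: √((-0.0154·111.32)² + (0.0901·91.73)²) = √(2.938920 + 68.308126) = 8.4408 km
P3: √((0.0535·111.32)² + (0.1122·91.73)²) = √(35.469410 + 105.927446) = 11.8910 km
P4: √((0.0071·111.32)² + (0.0609·91.73)²) = √(0.624688 + 31.207385) = 5.6420 km
P5: √((-0.0898·111.32)² + (0.1048·91.73)²) = √(99.930732 + 92.415614) = 13.8689 km
P6: √((-0.0451·111.32)² + (-0.0138·91.73)²) = √(25.205742 + 1.602437) = 5.1777 km
P7: √((-0.0971·111.32)² + (-0.0080·91.73)²) = √(116.838199 + 0.538521) = 10.8341 km
Maximum: P5 at 13.8689 km.

P5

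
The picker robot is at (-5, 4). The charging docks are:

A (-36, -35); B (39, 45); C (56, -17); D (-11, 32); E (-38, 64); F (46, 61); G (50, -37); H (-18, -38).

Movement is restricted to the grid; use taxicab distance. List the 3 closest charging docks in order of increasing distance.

D, H, A

Distances from (-5, 4):
A: 70
B: 85
C: 82
D: 34
E: 93
F: 108
G: 96
H: 55
Sorted: D (34) < H (55) < A (70) < C (82) < B (85) < …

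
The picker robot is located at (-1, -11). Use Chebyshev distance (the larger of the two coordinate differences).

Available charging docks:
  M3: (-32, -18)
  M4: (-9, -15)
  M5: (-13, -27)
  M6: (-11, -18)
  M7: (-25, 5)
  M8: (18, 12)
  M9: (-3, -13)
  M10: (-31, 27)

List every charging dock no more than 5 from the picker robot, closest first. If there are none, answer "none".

Distances from (-1, -11):
M3: 31
M4: 8
M5: 16
M6: 10
M7: 24
M8: 23
M9: 2
M10: 38
Threshold 5: M9 (2) is within range.

M9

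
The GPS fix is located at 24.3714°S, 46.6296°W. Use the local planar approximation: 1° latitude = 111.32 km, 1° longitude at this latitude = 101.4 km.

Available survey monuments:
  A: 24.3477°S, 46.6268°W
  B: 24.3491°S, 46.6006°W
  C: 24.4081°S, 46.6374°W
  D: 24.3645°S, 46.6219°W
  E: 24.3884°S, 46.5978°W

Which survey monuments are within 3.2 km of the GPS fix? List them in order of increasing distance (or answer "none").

D, A

Distances from 24.3714°S, 46.6296°W:
A: √((0.0237·111.32)² + (0.0028·101.4)²) = √(6.960542 + 0.080611) = 2.6535 km
B: √((0.0223·111.32)² + (0.0290·101.4)²) = √(6.162488 + 8.647128) = 3.8483 km
C: √((-0.0367·111.32)² + (-0.0078·101.4)²) = √(16.690853 + 0.625554) = 4.1613 km
D: √((0.0069·111.32)² + (0.0077·101.4)²) = √(0.589990 + 0.609617) = 1.0953 km
E: √((-0.0170·111.32)² + (0.0318·101.4)²) = √(3.581329 + 10.397529) = 3.7388 km
Threshold 3.2 km: D (1.0953 km), A (2.6535 km) are within range.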